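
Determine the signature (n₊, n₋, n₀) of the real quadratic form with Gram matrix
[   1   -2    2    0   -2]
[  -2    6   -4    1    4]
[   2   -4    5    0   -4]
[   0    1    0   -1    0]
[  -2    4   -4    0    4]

step 0: pivot 1 → sign +
step 1: pivot 2 → sign +
step 2: pivot 1 → sign +
step 3: pivot -3/2 → sign −
step 4: row/col 4 already zero → sign 0
signature = (3, 1, 1)

Answer: (3, 1, 1)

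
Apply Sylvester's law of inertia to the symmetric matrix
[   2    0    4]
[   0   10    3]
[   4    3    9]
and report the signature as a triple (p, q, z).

Answer: (3, 0, 0)

Derivation:
step 0: pivot 2 → sign +
step 1: pivot 10 → sign +
step 2: pivot 1/10 → sign +
signature = (3, 0, 0)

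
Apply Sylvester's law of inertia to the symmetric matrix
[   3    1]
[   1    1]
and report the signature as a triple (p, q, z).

Answer: (2, 0, 0)

Derivation:
step 0: pivot 3 → sign +
step 1: pivot 2/3 → sign +
signature = (2, 0, 0)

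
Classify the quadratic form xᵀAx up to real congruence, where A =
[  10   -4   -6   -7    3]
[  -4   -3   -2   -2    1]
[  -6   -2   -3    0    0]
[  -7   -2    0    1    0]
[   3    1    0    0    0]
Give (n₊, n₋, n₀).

Answer: (3, 2, 0)

Derivation:
step 0: pivot 10 → sign +
step 1: pivot -23/5 → sign −
step 2: pivot -55/23 → sign −
step 3: pivot 129/110 → sign +
step 4: pivot 6/43 → sign +
signature = (3, 2, 0)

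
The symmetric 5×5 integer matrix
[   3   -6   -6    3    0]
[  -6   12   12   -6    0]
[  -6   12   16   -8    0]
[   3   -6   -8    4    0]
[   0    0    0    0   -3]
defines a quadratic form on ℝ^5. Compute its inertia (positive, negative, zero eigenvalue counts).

Answer: (2, 1, 2)

Derivation:
step 0: pivot 3 → sign +
step 1: pivot 4 → sign +
step 2: pivot -3 → sign −
step 3: row/col 3 already zero → sign 0
step 4: row/col 4 already zero → sign 0
signature = (2, 1, 2)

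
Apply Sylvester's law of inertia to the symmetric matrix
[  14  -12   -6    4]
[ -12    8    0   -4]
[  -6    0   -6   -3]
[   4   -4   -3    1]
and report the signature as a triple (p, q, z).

Answer: (2, 1, 1)

Derivation:
step 0: pivot 14 → sign +
step 1: pivot -16/7 → sign −
step 2: pivot 3 → sign +
step 3: row/col 3 already zero → sign 0
signature = (2, 1, 1)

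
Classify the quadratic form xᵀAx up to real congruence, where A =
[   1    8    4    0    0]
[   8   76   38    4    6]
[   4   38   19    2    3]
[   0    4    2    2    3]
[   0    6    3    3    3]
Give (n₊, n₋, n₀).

step 0: pivot 1 → sign +
step 1: pivot 12 → sign +
step 2: pivot 2/3 → sign +
step 3: pivot -3/2 → sign −
step 4: row/col 4 already zero → sign 0
signature = (3, 1, 1)

Answer: (3, 1, 1)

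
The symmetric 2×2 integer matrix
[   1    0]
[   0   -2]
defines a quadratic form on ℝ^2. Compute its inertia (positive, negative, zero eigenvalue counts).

Answer: (1, 1, 0)

Derivation:
step 0: pivot 1 → sign +
step 1: pivot -2 → sign −
signature = (1, 1, 0)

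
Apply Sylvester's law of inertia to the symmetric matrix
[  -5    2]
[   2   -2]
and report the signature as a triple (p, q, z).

Answer: (0, 2, 0)

Derivation:
step 0: pivot -5 → sign −
step 1: pivot -6/5 → sign −
signature = (0, 2, 0)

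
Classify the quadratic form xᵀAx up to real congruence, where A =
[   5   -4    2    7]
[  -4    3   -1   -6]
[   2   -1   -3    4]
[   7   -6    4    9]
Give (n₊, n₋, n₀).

Answer: (1, 2, 1)

Derivation:
step 0: pivot 5 → sign +
step 1: pivot -1/5 → sign −
step 2: pivot -2 → sign −
step 3: row/col 3 already zero → sign 0
signature = (1, 2, 1)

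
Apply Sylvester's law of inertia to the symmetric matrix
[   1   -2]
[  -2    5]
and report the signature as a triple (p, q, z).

step 0: pivot 1 → sign +
step 1: pivot 1 → sign +
signature = (2, 0, 0)

Answer: (2, 0, 0)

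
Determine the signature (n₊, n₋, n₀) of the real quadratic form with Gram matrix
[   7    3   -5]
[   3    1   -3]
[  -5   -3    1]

step 0: pivot 7 → sign +
step 1: pivot -2/7 → sign −
step 2: row/col 2 already zero → sign 0
signature = (1, 1, 1)

Answer: (1, 1, 1)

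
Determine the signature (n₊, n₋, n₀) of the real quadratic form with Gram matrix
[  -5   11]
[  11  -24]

step 0: pivot -5 → sign −
step 1: pivot 1/5 → sign +
signature = (1, 1, 0)

Answer: (1, 1, 0)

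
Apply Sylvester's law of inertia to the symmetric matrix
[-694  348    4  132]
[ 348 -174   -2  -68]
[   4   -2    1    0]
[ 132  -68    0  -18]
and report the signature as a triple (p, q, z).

step 0: pivot -694 → sign −
step 1: pivot 174/347 → sign +
step 2: pivot 89/87 → sign +
step 3: pivot -2/89 → sign −
signature = (2, 2, 0)

Answer: (2, 2, 0)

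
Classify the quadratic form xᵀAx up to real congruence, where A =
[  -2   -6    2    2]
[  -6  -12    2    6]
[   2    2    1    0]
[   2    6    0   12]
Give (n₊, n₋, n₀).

step 0: pivot -2 → sign −
step 1: pivot 6 → sign +
step 2: pivot 1/3 → sign +
step 3: pivot 2 → sign +
signature = (3, 1, 0)

Answer: (3, 1, 0)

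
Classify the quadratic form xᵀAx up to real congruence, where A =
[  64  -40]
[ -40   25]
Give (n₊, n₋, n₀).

step 0: pivot 64 → sign +
step 1: row/col 1 already zero → sign 0
signature = (1, 0, 1)

Answer: (1, 0, 1)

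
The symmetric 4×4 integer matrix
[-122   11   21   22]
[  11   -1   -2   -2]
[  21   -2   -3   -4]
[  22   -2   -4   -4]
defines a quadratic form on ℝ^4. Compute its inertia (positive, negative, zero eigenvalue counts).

step 0: pivot -122 → sign −
step 1: pivot -1/122 → sign −
step 2: pivot 2 → sign +
step 3: row/col 3 already zero → sign 0
signature = (1, 2, 1)

Answer: (1, 2, 1)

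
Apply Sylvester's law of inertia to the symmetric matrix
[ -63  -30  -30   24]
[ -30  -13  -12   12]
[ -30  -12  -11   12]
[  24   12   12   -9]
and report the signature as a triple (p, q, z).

Answer: (2, 2, 0)

Derivation:
step 0: pivot -63 → sign −
step 1: pivot 9/7 → sign +
step 2: pivot -7/9 → sign −
step 3: pivot 1/7 → sign +
signature = (2, 2, 0)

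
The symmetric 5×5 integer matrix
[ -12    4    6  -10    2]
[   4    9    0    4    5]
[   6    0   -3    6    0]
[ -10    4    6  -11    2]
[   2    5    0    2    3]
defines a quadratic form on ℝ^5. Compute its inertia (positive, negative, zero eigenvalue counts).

Answer: (2, 3, 0)

Derivation:
step 0: pivot -12 → sign −
step 1: pivot 31/3 → sign +
step 2: pivot -12/31 → sign −
step 3: pivot -3/4 → sign −
step 4: pivot 1/3 → sign +
signature = (2, 3, 0)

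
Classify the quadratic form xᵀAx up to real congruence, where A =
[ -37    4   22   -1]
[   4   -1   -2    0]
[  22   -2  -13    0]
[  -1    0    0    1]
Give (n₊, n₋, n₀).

step 0: pivot -37 → sign −
step 1: pivot -21/37 → sign −
step 2: pivot 1/3 → sign +
step 3: pivot -2/7 → sign −
signature = (1, 3, 0)

Answer: (1, 3, 0)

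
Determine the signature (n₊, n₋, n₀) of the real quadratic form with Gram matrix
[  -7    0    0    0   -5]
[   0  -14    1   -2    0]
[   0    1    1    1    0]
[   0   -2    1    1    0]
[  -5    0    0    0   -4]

step 0: pivot -7 → sign −
step 1: pivot -14 → sign −
step 2: pivot 15/14 → sign +
step 3: pivot 3/5 → sign +
step 4: pivot -3/7 → sign −
signature = (2, 3, 0)

Answer: (2, 3, 0)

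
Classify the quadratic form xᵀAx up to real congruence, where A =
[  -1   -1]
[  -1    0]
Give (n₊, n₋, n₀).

Answer: (1, 1, 0)

Derivation:
step 0: pivot -1 → sign −
step 1: pivot 1 → sign +
signature = (1, 1, 0)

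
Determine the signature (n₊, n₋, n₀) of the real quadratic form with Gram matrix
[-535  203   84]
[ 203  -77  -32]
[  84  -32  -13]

Answer: (1, 2, 0)

Derivation:
step 0: pivot -535 → sign −
step 1: pivot 14/535 → sign +
step 2: pivot -3/7 → sign −
signature = (1, 2, 0)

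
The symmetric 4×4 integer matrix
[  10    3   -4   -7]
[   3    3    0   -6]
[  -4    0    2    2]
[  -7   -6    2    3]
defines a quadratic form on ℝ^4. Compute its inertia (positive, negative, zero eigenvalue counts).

Answer: (2, 2, 0)

Derivation:
step 0: pivot 10 → sign +
step 1: pivot 21/10 → sign +
step 2: pivot -2/7 → sign −
step 3: pivot -2 → sign −
signature = (2, 2, 0)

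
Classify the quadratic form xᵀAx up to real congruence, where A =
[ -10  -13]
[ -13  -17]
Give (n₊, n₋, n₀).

Answer: (0, 2, 0)

Derivation:
step 0: pivot -10 → sign −
step 1: pivot -1/10 → sign −
signature = (0, 2, 0)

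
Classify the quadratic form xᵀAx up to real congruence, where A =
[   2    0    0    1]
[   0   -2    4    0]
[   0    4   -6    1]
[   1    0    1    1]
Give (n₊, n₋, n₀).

step 0: pivot 2 → sign +
step 1: pivot -2 → sign −
step 2: pivot 2 → sign +
step 3: row/col 3 already zero → sign 0
signature = (2, 1, 1)

Answer: (2, 1, 1)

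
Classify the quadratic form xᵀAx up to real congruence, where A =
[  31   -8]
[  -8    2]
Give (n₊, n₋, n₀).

Answer: (1, 1, 0)

Derivation:
step 0: pivot 31 → sign +
step 1: pivot -2/31 → sign −
signature = (1, 1, 0)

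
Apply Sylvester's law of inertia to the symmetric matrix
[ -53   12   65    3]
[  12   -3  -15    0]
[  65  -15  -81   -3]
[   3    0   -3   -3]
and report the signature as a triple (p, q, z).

step 0: pivot -53 → sign −
step 1: pivot -15/53 → sign −
step 2: pivot -1 → sign −
step 3: pivot -6/5 → sign −
signature = (0, 4, 0)

Answer: (0, 4, 0)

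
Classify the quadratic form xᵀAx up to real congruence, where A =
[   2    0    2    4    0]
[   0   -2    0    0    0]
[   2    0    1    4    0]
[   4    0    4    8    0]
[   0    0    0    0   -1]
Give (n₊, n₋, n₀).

Answer: (1, 3, 1)

Derivation:
step 0: pivot 2 → sign +
step 1: pivot -2 → sign −
step 2: pivot -1 → sign −
step 3: pivot -1 → sign −
step 4: row/col 4 already zero → sign 0
signature = (1, 3, 1)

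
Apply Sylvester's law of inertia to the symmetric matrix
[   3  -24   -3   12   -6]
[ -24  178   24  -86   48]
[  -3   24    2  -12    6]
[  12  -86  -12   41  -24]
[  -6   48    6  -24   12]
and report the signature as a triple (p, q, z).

step 0: pivot 3 → sign +
step 1: pivot -14 → sign −
step 2: pivot -1 → sign −
step 3: pivot 1/7 → sign +
step 4: row/col 4 already zero → sign 0
signature = (2, 2, 1)

Answer: (2, 2, 1)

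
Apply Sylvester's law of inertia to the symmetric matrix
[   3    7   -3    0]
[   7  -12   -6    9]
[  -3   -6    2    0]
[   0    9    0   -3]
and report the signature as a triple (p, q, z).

step 0: pivot 3 → sign +
step 1: pivot -85/3 → sign −
step 2: pivot -82/85 → sign −
step 3: pivot -3/82 → sign −
signature = (1, 3, 0)

Answer: (1, 3, 0)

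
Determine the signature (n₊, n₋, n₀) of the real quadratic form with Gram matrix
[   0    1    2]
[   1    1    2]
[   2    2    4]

Answer: (1, 1, 1)

Derivation:
step 0: pivot 1 → sign +
step 1: pivot -1 → sign −
step 2: row/col 2 already zero → sign 0
signature = (1, 1, 1)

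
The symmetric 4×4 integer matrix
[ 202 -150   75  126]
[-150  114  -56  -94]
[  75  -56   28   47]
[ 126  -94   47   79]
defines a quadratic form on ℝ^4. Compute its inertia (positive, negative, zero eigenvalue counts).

Answer: (4, 0, 0)

Derivation:
step 0: pivot 202 → sign +
step 1: pivot 264/101 → sign +
step 2: pivot 31/264 → sign +
step 3: pivot 3/31 → sign +
signature = (4, 0, 0)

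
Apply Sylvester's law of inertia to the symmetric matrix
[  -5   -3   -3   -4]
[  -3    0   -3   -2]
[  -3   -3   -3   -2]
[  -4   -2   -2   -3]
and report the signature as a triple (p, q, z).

Answer: (2, 2, 0)

Derivation:
step 0: pivot -5 → sign −
step 1: pivot 9/5 → sign +
step 2: pivot -2 → sign −
step 3: pivot 1/3 → sign +
signature = (2, 2, 0)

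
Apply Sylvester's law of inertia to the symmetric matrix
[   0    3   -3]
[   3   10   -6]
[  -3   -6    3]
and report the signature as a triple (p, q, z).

step 0: pivot 10 → sign +
step 1: pivot -9/10 → sign −
step 2: pivot 1 → sign +
signature = (2, 1, 0)

Answer: (2, 1, 0)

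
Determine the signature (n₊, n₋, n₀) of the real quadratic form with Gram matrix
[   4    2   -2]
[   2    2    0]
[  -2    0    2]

step 0: pivot 4 → sign +
step 1: pivot 1 → sign +
step 2: row/col 2 already zero → sign 0
signature = (2, 0, 1)

Answer: (2, 0, 1)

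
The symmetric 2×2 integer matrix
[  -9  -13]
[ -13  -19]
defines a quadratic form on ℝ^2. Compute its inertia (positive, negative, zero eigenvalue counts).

Answer: (0, 2, 0)

Derivation:
step 0: pivot -9 → sign −
step 1: pivot -2/9 → sign −
signature = (0, 2, 0)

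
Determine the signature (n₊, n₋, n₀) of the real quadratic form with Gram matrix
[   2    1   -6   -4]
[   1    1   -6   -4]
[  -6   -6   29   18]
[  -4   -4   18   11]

Answer: (3, 1, 0)

Derivation:
step 0: pivot 2 → sign +
step 1: pivot 1/2 → sign +
step 2: pivot -7 → sign −
step 3: pivot 1/7 → sign +
signature = (3, 1, 0)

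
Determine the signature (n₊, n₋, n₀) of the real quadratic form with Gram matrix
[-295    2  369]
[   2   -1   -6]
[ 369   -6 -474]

Answer: (0, 3, 0)

Derivation:
step 0: pivot -295 → sign −
step 1: pivot -291/295 → sign −
step 2: pivot -3/97 → sign −
signature = (0, 3, 0)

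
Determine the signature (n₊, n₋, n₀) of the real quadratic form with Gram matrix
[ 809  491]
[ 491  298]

Answer: (2, 0, 0)

Derivation:
step 0: pivot 809 → sign +
step 1: pivot 1/809 → sign +
signature = (2, 0, 0)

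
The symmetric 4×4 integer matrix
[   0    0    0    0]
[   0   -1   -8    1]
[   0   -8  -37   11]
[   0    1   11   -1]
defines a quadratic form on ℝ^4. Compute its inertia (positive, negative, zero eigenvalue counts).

Answer: (1, 2, 1)

Derivation:
step 0: pivot -1 → sign −
step 1: pivot 27 → sign +
step 2: pivot -1/3 → sign −
step 3: row/col 3 already zero → sign 0
signature = (1, 2, 1)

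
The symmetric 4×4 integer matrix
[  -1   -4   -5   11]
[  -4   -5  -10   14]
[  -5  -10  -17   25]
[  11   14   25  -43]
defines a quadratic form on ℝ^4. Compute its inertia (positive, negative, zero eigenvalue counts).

Answer: (2, 2, 0)

Derivation:
step 0: pivot -1 → sign −
step 1: pivot 11 → sign +
step 2: pivot -12/11 → sign −
step 3: pivot 3 → sign +
signature = (2, 2, 0)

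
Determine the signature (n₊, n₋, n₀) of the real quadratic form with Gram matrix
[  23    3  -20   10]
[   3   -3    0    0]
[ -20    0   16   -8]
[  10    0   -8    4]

Answer: (2, 1, 1)

Derivation:
step 0: pivot 23 → sign +
step 1: pivot -78/23 → sign −
step 2: pivot 8/13 → sign +
step 3: row/col 3 already zero → sign 0
signature = (2, 1, 1)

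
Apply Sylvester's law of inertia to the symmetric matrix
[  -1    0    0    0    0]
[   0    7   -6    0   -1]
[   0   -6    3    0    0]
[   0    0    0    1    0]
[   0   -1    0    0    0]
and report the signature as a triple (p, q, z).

Answer: (3, 2, 0)

Derivation:
step 0: pivot -1 → sign −
step 1: pivot 7 → sign +
step 2: pivot -15/7 → sign −
step 3: pivot 1 → sign +
step 4: pivot 1/5 → sign +
signature = (3, 2, 0)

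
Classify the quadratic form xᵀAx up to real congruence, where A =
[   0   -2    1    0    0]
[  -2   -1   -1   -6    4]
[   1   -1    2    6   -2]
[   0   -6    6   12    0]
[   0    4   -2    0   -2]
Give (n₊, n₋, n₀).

step 0: pivot -1 → sign −
step 1: pivot 4 → sign +
step 2: pivot 3/4 → sign +
step 3: pivot -2 → sign −
step 4: row/col 4 already zero → sign 0
signature = (2, 2, 1)

Answer: (2, 2, 1)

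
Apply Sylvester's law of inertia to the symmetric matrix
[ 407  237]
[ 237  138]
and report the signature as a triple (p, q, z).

step 0: pivot 407 → sign +
step 1: pivot -3/407 → sign −
signature = (1, 1, 0)

Answer: (1, 1, 0)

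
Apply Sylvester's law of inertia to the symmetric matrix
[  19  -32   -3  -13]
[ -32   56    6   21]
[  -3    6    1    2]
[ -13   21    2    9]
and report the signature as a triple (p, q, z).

step 0: pivot 19 → sign +
step 1: pivot 40/19 → sign +
step 2: pivot 1/10 → sign +
step 3: pivot -3/2 → sign −
signature = (3, 1, 0)

Answer: (3, 1, 0)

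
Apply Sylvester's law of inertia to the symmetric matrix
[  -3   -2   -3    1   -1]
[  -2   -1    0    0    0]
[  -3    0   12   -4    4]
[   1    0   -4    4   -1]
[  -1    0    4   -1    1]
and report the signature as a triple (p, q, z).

Answer: (3, 2, 0)

Derivation:
step 0: pivot -3 → sign −
step 1: pivot 1/3 → sign +
step 2: pivot 3 → sign +
step 3: pivot 8/3 → sign +
step 4: pivot -3/8 → sign −
signature = (3, 2, 0)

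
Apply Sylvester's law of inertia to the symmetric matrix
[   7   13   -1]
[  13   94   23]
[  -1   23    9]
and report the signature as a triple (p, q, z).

Answer: (3, 0, 0)

Derivation:
step 0: pivot 7 → sign +
step 1: pivot 489/7 → sign +
step 2: pivot 2/163 → sign +
signature = (3, 0, 0)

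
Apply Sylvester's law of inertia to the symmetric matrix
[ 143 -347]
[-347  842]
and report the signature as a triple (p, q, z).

step 0: pivot 143 → sign +
step 1: pivot -3/143 → sign −
signature = (1, 1, 0)

Answer: (1, 1, 0)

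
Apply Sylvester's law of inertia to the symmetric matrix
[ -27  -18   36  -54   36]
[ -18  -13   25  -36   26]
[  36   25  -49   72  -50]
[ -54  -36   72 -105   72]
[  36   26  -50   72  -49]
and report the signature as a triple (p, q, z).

Answer: (2, 2, 1)

Derivation:
step 0: pivot -27 → sign −
step 1: pivot -1 → sign −
step 2: pivot 3 → sign +
step 3: pivot 3 → sign +
step 4: row/col 4 already zero → sign 0
signature = (2, 2, 1)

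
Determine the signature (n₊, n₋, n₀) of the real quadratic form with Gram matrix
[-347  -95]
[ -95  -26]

step 0: pivot -347 → sign −
step 1: pivot 3/347 → sign +
signature = (1, 1, 0)

Answer: (1, 1, 0)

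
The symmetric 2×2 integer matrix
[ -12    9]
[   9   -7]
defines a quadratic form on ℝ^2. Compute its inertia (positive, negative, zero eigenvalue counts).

Answer: (0, 2, 0)

Derivation:
step 0: pivot -12 → sign −
step 1: pivot -1/4 → sign −
signature = (0, 2, 0)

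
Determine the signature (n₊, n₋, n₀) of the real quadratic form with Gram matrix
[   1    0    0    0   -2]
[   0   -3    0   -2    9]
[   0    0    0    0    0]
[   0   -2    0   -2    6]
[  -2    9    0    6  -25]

Answer: (1, 3, 1)

Derivation:
step 0: pivot 1 → sign +
step 1: pivot -3 → sign −
step 2: pivot -2/3 → sign −
step 3: pivot -2 → sign −
step 4: row/col 4 already zero → sign 0
signature = (1, 3, 1)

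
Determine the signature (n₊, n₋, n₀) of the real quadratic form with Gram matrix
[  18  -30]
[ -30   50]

Answer: (1, 0, 1)

Derivation:
step 0: pivot 18 → sign +
step 1: row/col 1 already zero → sign 0
signature = (1, 0, 1)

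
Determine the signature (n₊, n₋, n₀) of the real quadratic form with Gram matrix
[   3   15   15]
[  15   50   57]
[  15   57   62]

Answer: (1, 2, 0)

Derivation:
step 0: pivot 3 → sign +
step 1: pivot -25 → sign −
step 2: pivot -1/25 → sign −
signature = (1, 2, 0)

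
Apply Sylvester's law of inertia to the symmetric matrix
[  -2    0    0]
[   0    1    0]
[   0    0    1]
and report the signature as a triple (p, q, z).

step 0: pivot -2 → sign −
step 1: pivot 1 → sign +
step 2: pivot 1 → sign +
signature = (2, 1, 0)

Answer: (2, 1, 0)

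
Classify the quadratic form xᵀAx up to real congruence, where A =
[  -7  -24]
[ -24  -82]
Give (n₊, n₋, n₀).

Answer: (1, 1, 0)

Derivation:
step 0: pivot -7 → sign −
step 1: pivot 2/7 → sign +
signature = (1, 1, 0)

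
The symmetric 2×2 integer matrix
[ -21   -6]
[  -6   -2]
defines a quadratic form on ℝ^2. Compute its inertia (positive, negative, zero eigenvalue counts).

Answer: (0, 2, 0)

Derivation:
step 0: pivot -21 → sign −
step 1: pivot -2/7 → sign −
signature = (0, 2, 0)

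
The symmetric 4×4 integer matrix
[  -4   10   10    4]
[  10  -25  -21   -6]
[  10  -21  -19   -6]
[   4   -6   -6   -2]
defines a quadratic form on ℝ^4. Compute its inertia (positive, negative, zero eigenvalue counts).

step 0: pivot -4 → sign −
step 1: pivot 6 → sign +
step 2: pivot -8/3 → sign −
step 3: row/col 3 already zero → sign 0
signature = (1, 2, 1)

Answer: (1, 2, 1)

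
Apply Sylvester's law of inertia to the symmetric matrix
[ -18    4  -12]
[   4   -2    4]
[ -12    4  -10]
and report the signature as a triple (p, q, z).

step 0: pivot -18 → sign −
step 1: pivot -10/9 → sign −
step 2: pivot -2/5 → sign −
signature = (0, 3, 0)

Answer: (0, 3, 0)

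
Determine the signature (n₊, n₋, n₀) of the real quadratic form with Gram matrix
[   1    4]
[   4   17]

Answer: (2, 0, 0)

Derivation:
step 0: pivot 1 → sign +
step 1: pivot 1 → sign +
signature = (2, 0, 0)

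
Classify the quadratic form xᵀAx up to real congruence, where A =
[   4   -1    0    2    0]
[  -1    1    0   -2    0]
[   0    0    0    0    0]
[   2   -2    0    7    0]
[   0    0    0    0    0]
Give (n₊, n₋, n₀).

step 0: pivot 4 → sign +
step 1: pivot 3/4 → sign +
step 2: pivot 3 → sign +
step 3: row/col 3 already zero → sign 0
step 4: row/col 4 already zero → sign 0
signature = (3, 0, 2)

Answer: (3, 0, 2)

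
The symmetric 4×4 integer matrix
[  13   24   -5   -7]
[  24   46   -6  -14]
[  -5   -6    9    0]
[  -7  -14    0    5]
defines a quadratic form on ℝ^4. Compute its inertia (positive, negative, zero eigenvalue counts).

step 0: pivot 13 → sign +
step 1: pivot 22/13 → sign +
step 2: pivot 10/11 → sign +
step 3: pivot 1/10 → sign +
signature = (4, 0, 0)

Answer: (4, 0, 0)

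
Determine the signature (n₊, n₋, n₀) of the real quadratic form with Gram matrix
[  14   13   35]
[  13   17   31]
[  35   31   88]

Answer: (3, 0, 0)

Derivation:
step 0: pivot 14 → sign +
step 1: pivot 69/14 → sign +
step 2: pivot 1/23 → sign +
signature = (3, 0, 0)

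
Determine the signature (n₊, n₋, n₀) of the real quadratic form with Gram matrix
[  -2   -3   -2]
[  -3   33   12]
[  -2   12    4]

Answer: (1, 1, 1)

Derivation:
step 0: pivot -2 → sign −
step 1: pivot 75/2 → sign +
step 2: row/col 2 already zero → sign 0
signature = (1, 1, 1)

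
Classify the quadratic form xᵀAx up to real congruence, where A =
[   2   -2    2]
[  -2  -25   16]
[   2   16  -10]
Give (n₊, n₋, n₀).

Answer: (1, 1, 1)

Derivation:
step 0: pivot 2 → sign +
step 1: pivot -27 → sign −
step 2: row/col 2 already zero → sign 0
signature = (1, 1, 1)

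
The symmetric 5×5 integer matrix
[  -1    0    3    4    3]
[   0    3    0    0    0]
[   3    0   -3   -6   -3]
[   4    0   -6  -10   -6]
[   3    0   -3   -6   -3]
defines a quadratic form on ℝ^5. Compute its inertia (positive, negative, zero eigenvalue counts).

Answer: (2, 1, 2)

Derivation:
step 0: pivot -1 → sign −
step 1: pivot 3 → sign +
step 2: pivot 6 → sign +
step 3: row/col 3 already zero → sign 0
step 4: row/col 4 already zero → sign 0
signature = (2, 1, 2)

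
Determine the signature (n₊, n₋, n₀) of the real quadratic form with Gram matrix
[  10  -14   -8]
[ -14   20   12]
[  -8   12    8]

step 0: pivot 10 → sign +
step 1: pivot 2/5 → sign +
step 2: row/col 2 already zero → sign 0
signature = (2, 0, 1)

Answer: (2, 0, 1)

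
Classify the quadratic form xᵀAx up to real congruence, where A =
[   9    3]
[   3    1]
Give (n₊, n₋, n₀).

Answer: (1, 0, 1)

Derivation:
step 0: pivot 9 → sign +
step 1: row/col 1 already zero → sign 0
signature = (1, 0, 1)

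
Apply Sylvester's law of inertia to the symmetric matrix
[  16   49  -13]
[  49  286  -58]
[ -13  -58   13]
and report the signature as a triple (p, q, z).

Answer: (3, 0, 0)

Derivation:
step 0: pivot 16 → sign +
step 1: pivot 2175/16 → sign +
step 2: pivot 3/725 → sign +
signature = (3, 0, 0)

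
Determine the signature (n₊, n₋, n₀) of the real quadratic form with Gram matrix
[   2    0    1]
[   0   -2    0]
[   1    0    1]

Answer: (2, 1, 0)

Derivation:
step 0: pivot 2 → sign +
step 1: pivot -2 → sign −
step 2: pivot 1/2 → sign +
signature = (2, 1, 0)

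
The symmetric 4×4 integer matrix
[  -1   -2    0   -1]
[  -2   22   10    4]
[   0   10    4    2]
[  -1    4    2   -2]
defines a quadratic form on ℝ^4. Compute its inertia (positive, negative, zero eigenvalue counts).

Answer: (2, 2, 0)

Derivation:
step 0: pivot -1 → sign −
step 1: pivot 26 → sign +
step 2: pivot 2/13 → sign +
step 3: pivot -3 → sign −
signature = (2, 2, 0)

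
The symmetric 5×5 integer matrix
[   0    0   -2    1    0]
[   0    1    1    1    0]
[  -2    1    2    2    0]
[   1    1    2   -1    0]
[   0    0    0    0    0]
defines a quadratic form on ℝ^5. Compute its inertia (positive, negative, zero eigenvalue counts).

step 0: pivot 1 → sign +
step 1: pivot 1 → sign +
step 2: pivot -4 → sign −
step 3: pivot -3/4 → sign −
step 4: row/col 4 already zero → sign 0
signature = (2, 2, 1)

Answer: (2, 2, 1)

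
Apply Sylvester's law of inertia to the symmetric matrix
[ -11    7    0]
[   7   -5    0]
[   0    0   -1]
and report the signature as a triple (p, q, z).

step 0: pivot -11 → sign −
step 1: pivot -6/11 → sign −
step 2: pivot -1 → sign −
signature = (0, 3, 0)

Answer: (0, 3, 0)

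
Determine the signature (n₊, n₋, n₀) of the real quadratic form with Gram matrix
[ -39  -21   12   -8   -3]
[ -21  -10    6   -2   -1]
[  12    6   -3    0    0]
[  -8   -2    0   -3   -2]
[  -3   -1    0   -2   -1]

Answer: (3, 2, 0)

Derivation:
step 0: pivot -39 → sign −
step 1: pivot 17/13 → sign +
step 2: pivot 9/17 → sign +
step 3: pivot -95/9 → sign −
step 4: pivot 6/95 → sign +
signature = (3, 2, 0)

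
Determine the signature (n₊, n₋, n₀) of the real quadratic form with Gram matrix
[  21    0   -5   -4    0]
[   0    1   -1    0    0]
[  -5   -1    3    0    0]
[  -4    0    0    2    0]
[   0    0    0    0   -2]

step 0: pivot 21 → sign +
step 1: pivot 1 → sign +
step 2: pivot 17/21 → sign +
step 3: pivot 2/17 → sign +
step 4: pivot -2 → sign −
signature = (4, 1, 0)

Answer: (4, 1, 0)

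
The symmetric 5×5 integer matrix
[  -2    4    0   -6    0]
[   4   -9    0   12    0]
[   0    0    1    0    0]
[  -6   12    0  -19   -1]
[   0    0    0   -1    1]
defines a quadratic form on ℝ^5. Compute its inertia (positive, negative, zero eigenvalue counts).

Answer: (2, 3, 0)

Derivation:
step 0: pivot -2 → sign −
step 1: pivot -1 → sign −
step 2: pivot 1 → sign +
step 3: pivot -1 → sign −
step 4: pivot 2 → sign +
signature = (2, 3, 0)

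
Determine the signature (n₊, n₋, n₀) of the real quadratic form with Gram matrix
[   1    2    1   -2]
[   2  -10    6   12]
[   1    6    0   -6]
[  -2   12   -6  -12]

Answer: (2, 1, 1)

Derivation:
step 0: pivot 1 → sign +
step 1: pivot -14 → sign −
step 2: pivot 1/7 → sign +
step 3: row/col 3 already zero → sign 0
signature = (2, 1, 1)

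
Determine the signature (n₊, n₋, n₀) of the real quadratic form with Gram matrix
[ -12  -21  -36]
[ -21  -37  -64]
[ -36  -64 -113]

step 0: pivot -12 → sign −
step 1: pivot -1/4 → sign −
step 2: pivot -1 → sign −
signature = (0, 3, 0)

Answer: (0, 3, 0)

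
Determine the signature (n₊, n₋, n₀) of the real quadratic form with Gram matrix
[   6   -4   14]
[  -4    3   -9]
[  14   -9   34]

Answer: (3, 0, 0)

Derivation:
step 0: pivot 6 → sign +
step 1: pivot 1/3 → sign +
step 2: pivot 1 → sign +
signature = (3, 0, 0)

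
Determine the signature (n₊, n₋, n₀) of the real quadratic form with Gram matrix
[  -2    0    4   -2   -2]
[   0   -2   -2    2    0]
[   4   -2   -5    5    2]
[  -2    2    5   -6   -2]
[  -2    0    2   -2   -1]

Answer: (2, 3, 0)

Derivation:
step 0: pivot -2 → sign −
step 1: pivot -2 → sign −
step 2: pivot 5 → sign +
step 3: pivot -11/5 → sign −
step 4: pivot 3/11 → sign +
signature = (2, 3, 0)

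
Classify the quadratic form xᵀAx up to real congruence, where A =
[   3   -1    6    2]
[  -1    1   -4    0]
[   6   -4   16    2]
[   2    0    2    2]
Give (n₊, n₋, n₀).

Answer: (2, 1, 1)

Derivation:
step 0: pivot 3 → sign +
step 1: pivot 2/3 → sign +
step 2: pivot -2 → sign −
step 3: row/col 3 already zero → sign 0
signature = (2, 1, 1)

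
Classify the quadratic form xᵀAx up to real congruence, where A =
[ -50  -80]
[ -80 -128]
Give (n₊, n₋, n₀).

Answer: (0, 1, 1)

Derivation:
step 0: pivot -50 → sign −
step 1: row/col 1 already zero → sign 0
signature = (0, 1, 1)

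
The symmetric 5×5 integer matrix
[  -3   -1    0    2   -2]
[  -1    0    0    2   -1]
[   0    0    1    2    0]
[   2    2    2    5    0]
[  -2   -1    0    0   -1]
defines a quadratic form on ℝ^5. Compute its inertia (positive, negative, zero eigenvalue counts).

step 0: pivot -3 → sign −
step 1: pivot 1/3 → sign +
step 2: pivot 1 → sign +
step 3: pivot -3 → sign −
step 4: row/col 4 already zero → sign 0
signature = (2, 2, 1)

Answer: (2, 2, 1)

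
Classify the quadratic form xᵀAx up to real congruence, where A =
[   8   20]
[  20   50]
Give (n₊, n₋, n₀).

Answer: (1, 0, 1)

Derivation:
step 0: pivot 8 → sign +
step 1: row/col 1 already zero → sign 0
signature = (1, 0, 1)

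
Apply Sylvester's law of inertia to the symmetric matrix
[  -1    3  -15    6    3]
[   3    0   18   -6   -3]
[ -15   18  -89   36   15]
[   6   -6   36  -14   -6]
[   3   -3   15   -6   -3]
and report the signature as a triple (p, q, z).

step 0: pivot -1 → sign −
step 1: pivot 9 → sign +
step 2: pivot 55 → sign +
step 3: pivot 6/55 → sign +
step 4: pivot -2/3 → sign −
signature = (3, 2, 0)

Answer: (3, 2, 0)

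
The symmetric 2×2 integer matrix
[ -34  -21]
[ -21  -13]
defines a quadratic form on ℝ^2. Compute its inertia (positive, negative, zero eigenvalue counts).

step 0: pivot -34 → sign −
step 1: pivot -1/34 → sign −
signature = (0, 2, 0)

Answer: (0, 2, 0)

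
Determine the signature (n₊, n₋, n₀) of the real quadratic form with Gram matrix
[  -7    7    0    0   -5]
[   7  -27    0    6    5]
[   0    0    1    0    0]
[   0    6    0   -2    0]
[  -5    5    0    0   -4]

Answer: (1, 4, 0)

Derivation:
step 0: pivot -7 → sign −
step 1: pivot -20 → sign −
step 2: pivot 1 → sign +
step 3: pivot -1/5 → sign −
step 4: pivot -3/7 → sign −
signature = (1, 4, 0)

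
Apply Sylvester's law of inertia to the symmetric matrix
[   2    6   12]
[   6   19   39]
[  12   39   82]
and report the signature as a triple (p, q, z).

step 0: pivot 2 → sign +
step 1: pivot 1 → sign +
step 2: pivot 1 → sign +
signature = (3, 0, 0)

Answer: (3, 0, 0)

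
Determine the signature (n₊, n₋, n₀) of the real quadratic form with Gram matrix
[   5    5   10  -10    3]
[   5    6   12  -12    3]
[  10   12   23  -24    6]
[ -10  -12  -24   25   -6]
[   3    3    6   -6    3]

Answer: (4, 1, 0)

Derivation:
step 0: pivot 5 → sign +
step 1: pivot 1 → sign +
step 2: pivot -1 → sign −
step 3: pivot 1 → sign +
step 4: pivot 6/5 → sign +
signature = (4, 1, 0)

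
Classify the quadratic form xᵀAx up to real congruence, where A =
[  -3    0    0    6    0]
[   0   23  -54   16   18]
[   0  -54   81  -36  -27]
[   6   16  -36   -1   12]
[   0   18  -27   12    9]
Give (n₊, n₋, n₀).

Answer: (1, 3, 1)

Derivation:
step 0: pivot -3 → sign −
step 1: pivot 23 → sign +
step 2: pivot -1053/23 → sign −
step 3: pivot -1/13 → sign −
step 4: row/col 4 already zero → sign 0
signature = (1, 3, 1)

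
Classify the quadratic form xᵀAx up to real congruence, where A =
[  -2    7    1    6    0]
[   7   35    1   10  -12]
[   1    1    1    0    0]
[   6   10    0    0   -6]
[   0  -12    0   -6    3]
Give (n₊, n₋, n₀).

step 0: pivot -2 → sign −
step 1: pivot 119/2 → sign +
step 2: pivot 138/119 → sign +
step 3: pivot 34/23 → sign +
step 4: pivot -3/17 → sign −
signature = (3, 2, 0)

Answer: (3, 2, 0)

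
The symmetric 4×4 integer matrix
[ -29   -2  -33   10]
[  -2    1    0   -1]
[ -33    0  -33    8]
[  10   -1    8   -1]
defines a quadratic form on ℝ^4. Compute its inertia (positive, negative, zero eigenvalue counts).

step 0: pivot -29 → sign −
step 1: pivot 33/29 → sign +
step 2: pivot -2/33 → sign −
step 3: row/col 3 already zero → sign 0
signature = (1, 2, 1)

Answer: (1, 2, 1)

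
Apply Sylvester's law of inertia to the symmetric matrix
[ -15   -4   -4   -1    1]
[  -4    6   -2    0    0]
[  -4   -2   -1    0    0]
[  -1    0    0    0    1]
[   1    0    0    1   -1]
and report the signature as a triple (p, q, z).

Answer: (3, 2, 0)

Derivation:
step 0: pivot -15 → sign −
step 1: pivot 106/15 → sign +
step 2: pivot -3/53 → sign −
step 3: pivot 5/3 → sign +
step 4: pivot 2/5 → sign +
signature = (3, 2, 0)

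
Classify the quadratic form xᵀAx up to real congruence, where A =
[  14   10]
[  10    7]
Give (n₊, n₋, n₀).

Answer: (1, 1, 0)

Derivation:
step 0: pivot 14 → sign +
step 1: pivot -1/7 → sign −
signature = (1, 1, 0)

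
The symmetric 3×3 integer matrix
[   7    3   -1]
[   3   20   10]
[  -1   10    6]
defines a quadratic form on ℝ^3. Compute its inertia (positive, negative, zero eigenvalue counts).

Answer: (3, 0, 0)

Derivation:
step 0: pivot 7 → sign +
step 1: pivot 131/7 → sign +
step 2: pivot 6/131 → sign +
signature = (3, 0, 0)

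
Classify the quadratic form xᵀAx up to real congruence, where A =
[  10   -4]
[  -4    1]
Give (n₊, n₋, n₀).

Answer: (1, 1, 0)

Derivation:
step 0: pivot 10 → sign +
step 1: pivot -3/5 → sign −
signature = (1, 1, 0)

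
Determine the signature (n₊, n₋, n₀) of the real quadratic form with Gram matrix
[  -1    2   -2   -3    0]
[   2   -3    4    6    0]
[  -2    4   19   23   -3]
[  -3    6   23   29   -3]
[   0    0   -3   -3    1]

Answer: (4, 1, 0)

Derivation:
step 0: pivot -1 → sign −
step 1: pivot 1 → sign +
step 2: pivot 23 → sign +
step 3: pivot 33/23 → sign +
step 4: pivot 2/11 → sign +
signature = (4, 1, 0)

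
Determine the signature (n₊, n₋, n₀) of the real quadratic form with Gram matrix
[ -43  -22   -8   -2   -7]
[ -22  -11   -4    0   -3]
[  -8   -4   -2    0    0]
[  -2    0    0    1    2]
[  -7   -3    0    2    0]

step 0: pivot -43 → sign −
step 1: pivot 11/43 → sign +
step 2: pivot -6/11 → sign −
step 3: pivot -3 → sign −
step 4: pivot 2 → sign +
signature = (2, 3, 0)

Answer: (2, 3, 0)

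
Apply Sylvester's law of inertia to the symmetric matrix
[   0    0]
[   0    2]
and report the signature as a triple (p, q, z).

Answer: (1, 0, 1)

Derivation:
step 0: pivot 2 → sign +
step 1: row/col 1 already zero → sign 0
signature = (1, 0, 1)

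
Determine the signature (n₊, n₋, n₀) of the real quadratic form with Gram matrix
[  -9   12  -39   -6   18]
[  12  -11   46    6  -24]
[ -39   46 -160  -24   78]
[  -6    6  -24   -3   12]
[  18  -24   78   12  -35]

Answer: (4, 1, 0)

Derivation:
step 0: pivot -9 → sign −
step 1: pivot 5 → sign +
step 2: pivot 9/5 → sign +
step 3: pivot 1/9 → sign +
step 4: pivot 1 → sign +
signature = (4, 1, 0)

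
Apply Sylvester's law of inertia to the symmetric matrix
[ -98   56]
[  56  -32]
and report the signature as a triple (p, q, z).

step 0: pivot -98 → sign −
step 1: row/col 1 already zero → sign 0
signature = (0, 1, 1)

Answer: (0, 1, 1)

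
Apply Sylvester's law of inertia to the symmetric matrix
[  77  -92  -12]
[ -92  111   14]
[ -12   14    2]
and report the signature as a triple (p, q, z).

step 0: pivot 77 → sign +
step 1: pivot 83/77 → sign +
step 2: pivot 2/83 → sign +
signature = (3, 0, 0)

Answer: (3, 0, 0)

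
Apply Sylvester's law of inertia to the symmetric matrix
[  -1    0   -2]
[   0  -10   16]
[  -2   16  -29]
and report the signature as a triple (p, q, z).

Answer: (1, 2, 0)

Derivation:
step 0: pivot -1 → sign −
step 1: pivot -10 → sign −
step 2: pivot 3/5 → sign +
signature = (1, 2, 0)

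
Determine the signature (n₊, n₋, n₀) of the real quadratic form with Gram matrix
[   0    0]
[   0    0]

Answer: (0, 0, 2)

Derivation:
step 0: row/col 0 already zero → sign 0
step 1: row/col 1 already zero → sign 0
signature = (0, 0, 2)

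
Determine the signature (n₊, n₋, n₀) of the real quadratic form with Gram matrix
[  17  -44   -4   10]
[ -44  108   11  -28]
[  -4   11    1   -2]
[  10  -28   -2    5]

Answer: (2, 2, 0)

Derivation:
step 0: pivot 17 → sign +
step 1: pivot -100/17 → sign −
step 2: pivot 13/100 → sign +
step 3: pivot -3/13 → sign −
signature = (2, 2, 0)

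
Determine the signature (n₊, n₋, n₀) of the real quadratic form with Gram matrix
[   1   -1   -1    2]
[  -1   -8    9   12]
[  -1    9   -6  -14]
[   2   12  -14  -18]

Answer: (2, 2, 0)

Derivation:
step 0: pivot 1 → sign +
step 1: pivot -9 → sign −
step 2: pivot 1/9 → sign +
step 3: pivot -2 → sign −
signature = (2, 2, 0)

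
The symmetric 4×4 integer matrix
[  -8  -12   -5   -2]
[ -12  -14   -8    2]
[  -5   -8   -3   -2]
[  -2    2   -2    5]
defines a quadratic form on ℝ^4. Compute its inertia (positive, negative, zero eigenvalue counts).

Answer: (2, 2, 0)

Derivation:
step 0: pivot -8 → sign −
step 1: pivot 4 → sign +
step 2: pivot 1/16 → sign +
step 3: pivot -1 → sign −
signature = (2, 2, 0)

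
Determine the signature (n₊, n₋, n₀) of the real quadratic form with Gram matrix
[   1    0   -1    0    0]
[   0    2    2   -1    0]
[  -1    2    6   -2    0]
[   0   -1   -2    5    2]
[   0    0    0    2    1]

Answer: (5, 0, 0)

Derivation:
step 0: pivot 1 → sign +
step 1: pivot 2 → sign +
step 2: pivot 3 → sign +
step 3: pivot 25/6 → sign +
step 4: pivot 1/25 → sign +
signature = (5, 0, 0)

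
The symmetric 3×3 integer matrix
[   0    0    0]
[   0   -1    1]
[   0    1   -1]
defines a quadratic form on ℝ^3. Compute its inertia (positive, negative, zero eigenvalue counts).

Answer: (0, 1, 2)

Derivation:
step 0: pivot -1 → sign −
step 1: row/col 1 already zero → sign 0
step 2: row/col 2 already zero → sign 0
signature = (0, 1, 2)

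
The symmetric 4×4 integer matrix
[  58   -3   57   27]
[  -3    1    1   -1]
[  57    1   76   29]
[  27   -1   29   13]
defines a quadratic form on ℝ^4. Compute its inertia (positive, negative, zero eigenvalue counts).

Answer: (3, 0, 1)

Derivation:
step 0: pivot 58 → sign +
step 1: pivot 49/58 → sign +
step 2: pivot 75/49 → sign +
step 3: row/col 3 already zero → sign 0
signature = (3, 0, 1)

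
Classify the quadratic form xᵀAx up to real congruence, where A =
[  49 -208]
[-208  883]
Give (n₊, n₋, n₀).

Answer: (2, 0, 0)

Derivation:
step 0: pivot 49 → sign +
step 1: pivot 3/49 → sign +
signature = (2, 0, 0)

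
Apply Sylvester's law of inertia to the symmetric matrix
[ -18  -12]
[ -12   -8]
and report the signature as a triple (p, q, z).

Answer: (0, 1, 1)

Derivation:
step 0: pivot -18 → sign −
step 1: row/col 1 already zero → sign 0
signature = (0, 1, 1)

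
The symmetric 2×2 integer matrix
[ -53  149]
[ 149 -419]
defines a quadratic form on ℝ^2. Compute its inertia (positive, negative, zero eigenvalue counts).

step 0: pivot -53 → sign −
step 1: pivot -6/53 → sign −
signature = (0, 2, 0)

Answer: (0, 2, 0)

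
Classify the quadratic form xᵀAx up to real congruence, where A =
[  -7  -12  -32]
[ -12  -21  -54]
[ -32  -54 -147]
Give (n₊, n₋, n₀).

step 0: pivot -7 → sign −
step 1: pivot -3/7 → sign −
step 2: pivot 1 → sign +
signature = (1, 2, 0)

Answer: (1, 2, 0)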